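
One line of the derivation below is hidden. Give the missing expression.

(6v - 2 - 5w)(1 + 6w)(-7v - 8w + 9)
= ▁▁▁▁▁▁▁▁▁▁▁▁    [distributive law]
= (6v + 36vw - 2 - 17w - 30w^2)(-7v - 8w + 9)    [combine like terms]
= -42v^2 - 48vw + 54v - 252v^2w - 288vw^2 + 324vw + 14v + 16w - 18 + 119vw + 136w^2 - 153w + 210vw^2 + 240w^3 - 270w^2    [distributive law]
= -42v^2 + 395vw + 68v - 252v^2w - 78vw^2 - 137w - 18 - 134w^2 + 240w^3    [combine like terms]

Applying distributive law to the line above:

(6v + 36vw - 2 - 12w - 5w - 30w^2)(-7v - 8w + 9)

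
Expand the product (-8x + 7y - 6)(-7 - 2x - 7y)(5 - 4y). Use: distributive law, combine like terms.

340x - 62xy + 80x² - 64x²y - 168xy² - 203y - 217y² + 196y³ + 210

(-8x + 7y - 6)(-7 - 2x - 7y)(5 - 4y)
= (56x + 16x² + 56xy - 49y - 14xy - 49y² + 42 + 12x + 42y)(5 - 4y)    [distributive law]
= (68x + 16x² + 42xy - 7y - 49y² + 42)(5 - 4y)    [combine like terms]
= 340x - 272xy + 80x² - 64x²y + 210xy - 168xy² - 35y + 28y² - 245y² + 196y³ + 210 - 168y    [distributive law]
= 340x - 62xy + 80x² - 64x²y - 168xy² - 203y - 217y² + 196y³ + 210    [combine like terms]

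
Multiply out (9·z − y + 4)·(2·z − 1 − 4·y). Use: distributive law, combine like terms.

18·z^2 − z − 38·y·z − 15·y + 4·y^2 − 4

(9·z − y + 4)·(2·z − 1 − 4·y)
= 18·z^2 − 9·z − 36·y·z − 2·y·z + y + 4·y^2 + 8·z − 4 − 16·y    [distributive law]
= 18·z^2 − z − 38·y·z − 15·y + 4·y^2 − 4    [combine like terms]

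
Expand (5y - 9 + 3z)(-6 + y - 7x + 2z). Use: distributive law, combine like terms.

(5y - 9 + 3z)(-6 + y - 7x + 2z)
= -30y + 5y^2 - 35xy + 10yz + 54 - 9y + 63x - 18z - 18z + 3yz - 21xz + 6z^2    [distributive law]
= -39y + 5y^2 - 35xy + 13yz + 54 + 63x - 36z - 21xz + 6z^2    [combine like terms]

-39y + 5y^2 - 35xy + 13yz + 54 + 63x - 36z - 21xz + 6z^2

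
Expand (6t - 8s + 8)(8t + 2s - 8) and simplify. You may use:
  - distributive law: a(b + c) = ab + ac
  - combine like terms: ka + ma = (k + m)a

48t² - 52st + 16t - 16s² + 80s - 64

(6t - 8s + 8)(8t + 2s - 8)
= 48t² + 12st - 48t - 64st - 16s² + 64s + 64t + 16s - 64    [distributive law]
= 48t² - 52st + 16t - 16s² + 80s - 64    [combine like terms]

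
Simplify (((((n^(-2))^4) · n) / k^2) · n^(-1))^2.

(((((n^(-2))^4) · n) / k^2) · n^(-1))^2
= (((((n^(-2))^4) · n) / k^2)^2) · ((n^(-1))^2)    [power of a product]
= (((((n^(-2))^4) · n)^2) / ((k^2)^2)) · ((n^(-1))^2)    [power of a quotient]
= (((((n^(-2))^4)^2) · (n^2)) / ((k^2)^2)) · ((n^(-1))^2)    [power of a product]
= ((((n^(-2))^8) · (n^2)) / ((k^2)^2)) · ((n^(-1))^2)    [power of a power]
= ((n^(-16) · (n^2)) / ((k^2)^2)) · ((n^(-1))^2)    [power of a power]
= (n^(-14) / ((k^2)^2)) · ((n^(-1))^2)    [product of powers]
= (n^(-14) / k^4) · ((n^(-1))^2)    [power of a power]
= (n^(-14) / k^4) · n^(-2)    [power of a power]
= k^(-4)n^(-16)    [quotient of powers; product of powers]

k^(-4)n^(-16)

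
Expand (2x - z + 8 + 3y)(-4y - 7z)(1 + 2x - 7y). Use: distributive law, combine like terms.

(2x - z + 8 + 3y)(-4y - 7z)(1 + 2x - 7y)
= (-8xy - 14xz + 4yz + 7z^2 - 32y - 56z - 12y^2 - 21yz)(1 + 2x - 7y)    [distributive law]
= (-8xy - 14xz - 17yz + 7z^2 - 32y - 56z - 12y^2)(1 + 2x - 7y)    [combine like terms]
= -8xy - 16x^2y + 56xy^2 - 14xz - 28x^2z + 98xyz - 17yz - 34xyz + 119y^2z + 7z^2 + 14xz^2 - 49yz^2 - 32y - 64xy + 224y^2 - 56z - 112xz + 392yz - 12y^2 - 24xy^2 + 84y^3    [distributive law]
= -72xy - 16x^2y + 32xy^2 - 126xz - 28x^2z + 64xyz + 375yz + 119y^2z + 7z^2 + 14xz^2 - 49yz^2 - 32y + 212y^2 - 56z + 84y^3    [combine like terms]

-72xy - 16x^2y + 32xy^2 - 126xz - 28x^2z + 64xyz + 375yz + 119y^2z + 7z^2 + 14xz^2 - 49yz^2 - 32y + 212y^2 - 56z + 84y^3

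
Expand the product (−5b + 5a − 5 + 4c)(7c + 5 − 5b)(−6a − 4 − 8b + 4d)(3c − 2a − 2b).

(−5b + 5a − 5 + 4c)(7c + 5 − 5b)(−6a − 4 − 8b + 4d)(3c − 2a − 2b)
= (−35bc − 25b + 25b^2 + 35ac + 25a − 25ab − 35c − 25 + 25b + 28c^2 + 20c − 20bc)(−6a − 4 − 8b + 4d)(3c − 2a − 2b)    [distributive law]
= (−55bc + 25b^2 + 35ac + 25a − 25ab − 15c − 25 + 28c^2)(−6a − 4 − 8b + 4d)(3c − 2a − 2b)    [combine like terms]
= (330abc + 220bc + 440b^2c − 220bcd − 150ab^2 − 100b^2 − 200b^3 + 100b^2d − 210a^2c − 140ac − 280abc + 140acd − 150a^2 − 100a − 200ab + 100ad + 150a^2b + 100ab + 200ab^2 − 100abd + 90ac + 60c + 120bc − 60cd + 150a + 100 + 200b − 100d − 168ac^2 − 112c^2 − 224bc^2 + 112c^2d)(3c − 2a − 2b)    [distributive law]
= (50abc + 340bc + 440b^2c − 220bcd + 50ab^2 − 100b^2 − 200b^3 + 100b^2d − 210a^2c − 50ac + 140acd − 150a^2 + 50a − 100ab + 100ad + 150a^2b − 100abd + 60c − 60cd + 100 + 200b − 100d − 168ac^2 − 112c^2 − 224bc^2 + 112c^2d)(3c − 2a − 2b)    [combine like terms]
= 150abc^2 − 100a^2bc − 100ab^2c + 1020bc^2 − 680abc − 680b^2c + 1320b^2c^2 − 880ab^2c − 880b^3c − 660bc^2d + 440abcd + 440b^2cd + 150ab^2c − 100a^2b^2 − 100ab^3 − 300b^2c + 200ab^2 + 200b^3 − 600b^3c + 400ab^3 + 400b^4 + 300b^2cd − 200ab^2d − 200b^3d − 630a^2c^2 + 420a^3c + 420a^2bc − 150ac^2 + 100a^2c + 100abc + 420ac^2d − 280a^2cd − 280abcd − 450a^2c + 300a^3 + 300a^2b + 150ac − 100a^2 − 100ab − 300abc + 200a^2b + 200ab^2 + 300acd − 200a^2d − 200abd + 450a^2bc − 300a^3b − 300a^2b^2 − 300abcd + 200a^2bd + 200ab^2d + 180c^2 − 120ac − 120bc − 180c^2d + 120acd + 120bcd + 300c − 200a − 200b + 600bc − 400ab − 400b^2 − 300cd + 200ad + 200bd − 504ac^3 + 336a^2c^2 + 336abc^2 − 336c^3 + 224ac^2 + 224bc^2 − 672bc^3 + 448abc^2 + 448b^2c^2 + 336c^3d − 224ac^2d − 224bc^2d    [distributive law]
= 934abc^2 + 770a^2bc − 830ab^2c + 1244bc^2 − 880abc − 980b^2c + 1768b^2c^2 − 1480b^3c − 884bc^2d − 140abcd + 740b^2cd − 400a^2b^2 + 300ab^3 + 400ab^2 + 200b^3 + 400b^4 − 200b^3d − 294a^2c^2 + 420a^3c + 74ac^2 − 350a^2c + 196ac^2d − 280a^2cd + 300a^3 + 500a^2b + 30ac − 100a^2 − 500ab + 420acd − 200a^2d − 200abd − 300a^3b + 200a^2bd + 180c^2 + 480bc − 180c^2d + 120bcd + 300c − 200a − 200b − 400b^2 − 300cd + 200ad + 200bd − 504ac^3 − 336c^3 − 672bc^3 + 336c^3d    [combine like terms]

934abc^2 + 770a^2bc − 830ab^2c + 1244bc^2 − 880abc − 980b^2c + 1768b^2c^2 − 1480b^3c − 884bc^2d − 140abcd + 740b^2cd − 400a^2b^2 + 300ab^3 + 400ab^2 + 200b^3 + 400b^4 − 200b^3d − 294a^2c^2 + 420a^3c + 74ac^2 − 350a^2c + 196ac^2d − 280a^2cd + 300a^3 + 500a^2b + 30ac − 100a^2 − 500ab + 420acd − 200a^2d − 200abd − 300a^3b + 200a^2bd + 180c^2 + 480bc − 180c^2d + 120bcd + 300c − 200a − 200b − 400b^2 − 300cd + 200ad + 200bd − 504ac^3 − 336c^3 − 672bc^3 + 336c^3d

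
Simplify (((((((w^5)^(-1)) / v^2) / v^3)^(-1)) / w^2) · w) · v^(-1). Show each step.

v^4w^4

(((((((w^5)^(-1)) / v^2) / v^3)^(-1)) / w^2) · w) · v^(-1)
= (((((((w^5)^(-1)) / v^2)^(-1)) / ((v^3)^(-1))) / w^2) · w) · v^(-1)    [power of a quotient]
= (((((((w^5)^(-1))^(-1)) / ((v^2)^(-1))) / ((v^3)^(-1))) / w^2) · w) · v^(-1)    [power of a quotient]
= ((((((w^5)^1) / ((v^2)^(-1))) / ((v^3)^(-1))) / w^2) · w) · v^(-1)    [power of a power]
= ((((w^5 / ((v^2)^(-1))) / ((v^3)^(-1))) / w^2) · w) · v^(-1)    [power of a power]
= ((((w^5 / v^(-2)) / ((v^3)^(-1))) / w^2) · w) · v^(-1)    [power of a power]
= ((((w^5 / v^(-2)) / v^(-3)) / w^2) · w) · v^(-1)    [power of a power]
= v^4w^4    [quotient of powers; product of powers]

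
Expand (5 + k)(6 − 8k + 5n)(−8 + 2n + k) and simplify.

−240 − 140n + 302k − 83kn + 30k^2 + 50n^2 − 11k^2n − 8k^3 + 10kn^2

(5 + k)(6 − 8k + 5n)(−8 + 2n + k)
= (30 − 40k + 25n + 6k − 8k^2 + 5kn)(−8 + 2n + k)    [distributive law]
= (30 − 34k + 25n − 8k^2 + 5kn)(−8 + 2n + k)    [combine like terms]
= −240 + 60n + 30k + 272k − 68kn − 34k^2 − 200n + 50n^2 + 25kn + 64k^2 − 16k^2n − 8k^3 − 40kn + 10kn^2 + 5k^2n    [distributive law]
= −240 − 140n + 302k − 83kn + 30k^2 + 50n^2 − 11k^2n − 8k^3 + 10kn^2    [combine like terms]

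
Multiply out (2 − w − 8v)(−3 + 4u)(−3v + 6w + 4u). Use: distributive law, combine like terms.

(2 − w − 8v)(−3 + 4u)(−3v + 6w + 4u)
= (−6 + 8u + 3w − 4uw + 24v − 32uv)(−3v + 6w + 4u)    [distributive law]
= 18v − 36w − 24u − 24uv + 48uw + 32u^2 − 9vw + 18w^2 + 12uw + 12uvw − 24uw^2 − 16u^2w − 72v^2 + 144vw + 96uv + 96uv^2 − 192uvw − 128u^2v    [distributive law]
= 18v − 36w − 24u + 72uv + 60uw + 32u^2 + 135vw + 18w^2 − 180uvw − 24uw^2 − 16u^2w − 72v^2 + 96uv^2 − 128u^2v    [combine like terms]

18v − 36w − 24u + 72uv + 60uw + 32u^2 + 135vw + 18w^2 − 180uvw − 24uw^2 − 16u^2w − 72v^2 + 96uv^2 − 128u^2v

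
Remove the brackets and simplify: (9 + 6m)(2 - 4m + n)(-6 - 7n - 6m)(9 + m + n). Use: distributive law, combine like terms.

(9 + 6m)(2 - 4m + n)(-6 - 7n - 6m)(9 + m + n)
= (18 - 36m + 9n + 12m - 24m² + 6mn)(-6 - 7n - 6m)(9 + m + n)    [distributive law]
= (18 - 24m + 9n - 24m² + 6mn)(-6 - 7n - 6m)(9 + m + n)    [combine like terms]
= (-108 - 126n - 108m + 144m + 168mn + 144m² - 54n - 63n² - 54mn + 144m² + 168m²n + 144m³ - 36mn - 42mn² - 36m²n)(9 + m + n)    [distributive law]
= (-108 - 180n + 36m + 78mn + 288m² - 63n² + 132m²n + 144m³ - 42mn²)(9 + m + n)    [combine like terms]
= -972 - 108m - 108n - 1620n - 180mn - 180n² + 324m + 36m² + 36mn + 702mn + 78m²n + 78mn² + 2592m² + 288m³ + 288m²n - 567n² - 63mn² - 63n³ + 1188m²n + 132m³n + 132m²n² + 1296m³ + 144m⁴ + 144m³n - 378mn² - 42m²n² - 42mn³    [distributive law]
= -972 + 216m - 1728n + 558mn - 747n² + 2628m² + 1554m²n - 363mn² + 1584m³ - 63n³ + 276m³n + 90m²n² + 144m⁴ - 42mn³    [combine like terms]

-972 + 216m - 1728n + 558mn - 747n² + 2628m² + 1554m²n - 363mn² + 1584m³ - 63n³ + 276m³n + 90m²n² + 144m⁴ - 42mn³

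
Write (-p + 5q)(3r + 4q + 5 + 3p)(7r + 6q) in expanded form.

-21pr^2 + 59pqr + 66pq^2 - 35pr - 30pq - 21p^2r - 18p^2q + 105qr^2 + 230q^2r + 120q^3 + 175qr + 150q^2

(-p + 5q)(3r + 4q + 5 + 3p)(7r + 6q)
= (-3pr - 4pq - 5p - 3p^2 + 15qr + 20q^2 + 25q + 15pq)(7r + 6q)    [distributive law]
= (-3pr + 11pq - 5p - 3p^2 + 15qr + 20q^2 + 25q)(7r + 6q)    [combine like terms]
= -21pr^2 - 18pqr + 77pqr + 66pq^2 - 35pr - 30pq - 21p^2r - 18p^2q + 105qr^2 + 90q^2r + 140q^2r + 120q^3 + 175qr + 150q^2    [distributive law]
= -21pr^2 + 59pqr + 66pq^2 - 35pr - 30pq - 21p^2r - 18p^2q + 105qr^2 + 230q^2r + 120q^3 + 175qr + 150q^2    [combine like terms]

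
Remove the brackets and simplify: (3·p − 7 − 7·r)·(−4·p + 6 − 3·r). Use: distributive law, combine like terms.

−12·p² + 46·p + 19·p·r − 42 − 21·r + 21·r²

(3·p − 7 − 7·r)·(−4·p + 6 − 3·r)
= −12·p² + 18·p − 9·p·r + 28·p − 42 + 21·r + 28·p·r − 42·r + 21·r²    [distributive law]
= −12·p² + 46·p + 19·p·r − 42 − 21·r + 21·r²    [combine like terms]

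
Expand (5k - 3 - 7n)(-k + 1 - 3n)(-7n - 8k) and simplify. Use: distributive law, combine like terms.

99k^2n + 40k^3 - 72kn - 64k^2 - 112kn^2 + 21n + 24k - 14n^2 - 147n^3

(5k - 3 - 7n)(-k + 1 - 3n)(-7n - 8k)
= (-5k^2 + 5k - 15kn + 3k - 3 + 9n + 7kn - 7n + 21n^2)(-7n - 8k)    [distributive law]
= (-5k^2 + 8k - 8kn - 3 + 2n + 21n^2)(-7n - 8k)    [combine like terms]
= 35k^2n + 40k^3 - 56kn - 64k^2 + 56kn^2 + 64k^2n + 21n + 24k - 14n^2 - 16kn - 147n^3 - 168kn^2    [distributive law]
= 99k^2n + 40k^3 - 72kn - 64k^2 - 112kn^2 + 21n + 24k - 14n^2 - 147n^3    [combine like terms]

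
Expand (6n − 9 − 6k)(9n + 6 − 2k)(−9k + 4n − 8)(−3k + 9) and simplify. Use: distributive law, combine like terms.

(6n − 9 − 6k)(9n + 6 − 2k)(−9k + 4n − 8)(−3k + 9)
= (54n^2 + 36n − 12kn − 81n − 54 + 18k − 54kn − 36k + 12k^2)(−9k + 4n − 8)(−3k + 9)    [distributive law]
= (54n^2 − 45n − 66kn − 54 − 18k + 12k^2)(−9k + 4n − 8)(−3k + 9)    [combine like terms]
= (−486kn^2 + 216n^3 − 432n^2 + 405kn − 180n^2 + 360n + 594k^2n − 264kn^2 + 528kn + 486k − 216n + 432 + 162k^2 − 72kn + 144k − 108k^3 + 48k^2n − 96k^2)(−3k + 9)    [distributive law]
= (−750kn^2 + 216n^3 − 612n^2 + 861kn + 144n + 642k^2n + 630k + 432 + 66k^2 − 108k^3)(−3k + 9)    [combine like terms]
= 2250k^2n^2 − 6750kn^2 − 648kn^3 + 1944n^3 + 1836kn^2 − 5508n^2 − 2583k^2n + 7749kn − 432kn + 1296n − 1926k^3n + 5778k^2n − 1890k^2 + 5670k − 1296k + 3888 − 198k^3 + 594k^2 + 324k^4 − 972k^3    [distributive law]
= 2250k^2n^2 − 4914kn^2 − 648kn^3 + 1944n^3 − 5508n^2 + 3195k^2n + 7317kn + 1296n − 1926k^3n − 1296k^2 + 4374k + 3888 − 1170k^3 + 324k^4    [combine like terms]

2250k^2n^2 − 4914kn^2 − 648kn^3 + 1944n^3 − 5508n^2 + 3195k^2n + 7317kn + 1296n − 1926k^3n − 1296k^2 + 4374k + 3888 − 1170k^3 + 324k^4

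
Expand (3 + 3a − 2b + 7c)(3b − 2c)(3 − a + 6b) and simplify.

(3 + 3a − 2b + 7c)(3b − 2c)(3 − a + 6b)
= (9b − 6c + 9ab − 6ac − 6b² + 4bc + 21bc − 14c²)(3 − a + 6b)    [distributive law]
= (9b − 6c + 9ab − 6ac − 6b² + 25bc − 14c²)(3 − a + 6b)    [combine like terms]
= 27b − 9ab + 54b² − 18c + 6ac − 36bc + 27ab − 9a²b + 54ab² − 18ac + 6a²c − 36abc − 18b² + 6ab² − 36b³ + 75bc − 25abc + 150b²c − 42c² + 14ac² − 84bc²    [distributive law]
= 27b + 18ab + 36b² − 18c − 12ac + 39bc − 9a²b + 60ab² + 6a²c − 61abc − 36b³ + 150b²c − 42c² + 14ac² − 84bc²    [combine like terms]

27b + 18ab + 36b² − 18c − 12ac + 39bc − 9a²b + 60ab² + 6a²c − 61abc − 36b³ + 150b²c − 42c² + 14ac² − 84bc²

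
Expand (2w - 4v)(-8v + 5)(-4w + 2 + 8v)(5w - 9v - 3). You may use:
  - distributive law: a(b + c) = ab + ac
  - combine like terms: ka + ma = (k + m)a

(2w - 4v)(-8v + 5)(-4w + 2 + 8v)(5w - 9v - 3)
= (-16vw + 10w + 32v² - 20v)(-4w + 2 + 8v)(5w - 9v - 3)    [distributive law]
= (64vw² - 32vw - 128v²w - 40w² + 20w + 80vw - 128v²w + 64v² + 256v³ + 80vw - 40v - 160v²)(5w - 9v - 3)    [distributive law]
= (64vw² + 128vw - 256v²w - 40w² + 20w - 96v² + 256v³ - 40v)(5w - 9v - 3)    [combine like terms]
= 320vw³ - 576v²w² - 192vw² + 640vw² - 1152v²w - 384vw - 1280v²w² + 2304v³w + 768v²w - 200w³ + 360vw² + 120w² + 100w² - 180vw - 60w - 480v²w + 864v³ + 288v² + 1280v³w - 2304v⁴ - 768v³ - 200vw + 360v² + 120v    [distributive law]
= 320vw³ - 1856v²w² + 808vw² - 864v²w - 764vw + 3584v³w - 200w³ + 220w² - 60w + 96v³ + 648v² - 2304v⁴ + 120v    [combine like terms]

320vw³ - 1856v²w² + 808vw² - 864v²w - 764vw + 3584v³w - 200w³ + 220w² - 60w + 96v³ + 648v² - 2304v⁴ + 120v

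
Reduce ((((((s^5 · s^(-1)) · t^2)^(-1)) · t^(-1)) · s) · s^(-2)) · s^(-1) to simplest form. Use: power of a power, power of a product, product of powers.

((((((s^5 · s^(-1)) · t^2)^(-1)) · t^(-1)) · s) · s^(-2)) · s^(-1)
= ((((((s^5 · s^(-1))^(-1)) · ((t^2)^(-1))) · t^(-1)) · s) · s^(-2)) · s^(-1)    [power of a product]
= (((((((s^5)^(-1)) · ((s^(-1))^(-1))) · ((t^2)^(-1))) · t^(-1)) · s) · s^(-2)) · s^(-1)    [power of a product]
= (((((s^(-5) · ((s^(-1))^(-1))) · ((t^2)^(-1))) · t^(-1)) · s) · s^(-2)) · s^(-1)    [power of a power]
= (((((s^(-5) · s) · ((t^2)^(-1))) · t^(-1)) · s) · s^(-2)) · s^(-1)    [power of a power]
= ((((s^(-4) · ((t^2)^(-1))) · t^(-1)) · s) · s^(-2)) · s^(-1)    [product of powers]
= ((((s^(-4) · t^(-2)) · t^(-1)) · s) · s^(-2)) · s^(-1)    [power of a power]
= s^(-6)t^(-3)    [product of powers]

s^(-6)t^(-3)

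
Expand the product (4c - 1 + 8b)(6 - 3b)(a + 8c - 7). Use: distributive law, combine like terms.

(4c - 1 + 8b)(6 - 3b)(a + 8c - 7)
= (24c - 12bc - 6 + 3b + 48b - 24b²)(a + 8c - 7)    [distributive law]
= (24c - 12bc - 6 + 51b - 24b²)(a + 8c - 7)    [combine like terms]
= 24ac + 192c² - 168c - 12abc - 96bc² + 84bc - 6a - 48c + 42 + 51ab + 408bc - 357b - 24ab² - 192b²c + 168b²    [distributive law]
= 24ac + 192c² - 216c - 12abc - 96bc² + 492bc - 6a + 42 + 51ab - 357b - 24ab² - 192b²c + 168b²    [combine like terms]

24ac + 192c² - 216c - 12abc - 96bc² + 492bc - 6a + 42 + 51ab - 357b - 24ab² - 192b²c + 168b²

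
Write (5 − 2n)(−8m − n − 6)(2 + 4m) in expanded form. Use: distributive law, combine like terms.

(5 − 2n)(−8m − n − 6)(2 + 4m)
= (−40m − 5n − 30 + 16mn + 2n^2 + 12n)(2 + 4m)    [distributive law]
= (−40m + 7n − 30 + 16mn + 2n^2)(2 + 4m)    [combine like terms]
= −80m − 160m^2 + 14n + 28mn − 60 − 120m + 32mn + 64m^2n + 4n^2 + 8mn^2    [distributive law]
= −200m − 160m^2 + 14n + 60mn − 60 + 64m^2n + 4n^2 + 8mn^2    [combine like terms]

−200m − 160m^2 + 14n + 60mn − 60 + 64m^2n + 4n^2 + 8mn^2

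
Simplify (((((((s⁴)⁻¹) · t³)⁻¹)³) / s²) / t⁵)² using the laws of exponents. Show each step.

(((((((s⁴)⁻¹) · t³)⁻¹)³) / s²) / t⁵)²
= (((((((s⁴)⁻¹) · t³)⁻¹)³) / s²)²) / ((t⁵)²)    [power of a quotient]
= (((((((s⁴)⁻¹) · t³)⁻¹)³)²) / ((s²)²)) / ((t⁵)²)    [power of a quotient]
= ((((((s⁴)⁻¹) · t³)⁻¹)⁶) / ((s²)²)) / ((t⁵)²)    [power of a power]
= (((((s⁴)⁻¹) · t³)⁻⁶) / ((s²)²)) / ((t⁵)²)    [power of a power]
= (((((s⁴)⁻¹)⁻⁶) · ((t³)⁻⁶)) / ((s²)²)) / ((t⁵)²)    [power of a product]
= ((((s⁴)⁶) · ((t³)⁻⁶)) / ((s²)²)) / ((t⁵)²)    [power of a power]
= ((s²⁴ · ((t³)⁻⁶)) / ((s²)²)) / ((t⁵)²)    [power of a power]
= ((s²⁴ · t⁻¹⁸) / ((s²)²)) / ((t⁵)²)    [power of a power]
= ((s²⁴ · t⁻¹⁸) / s⁴) / ((t⁵)²)    [power of a power]
= ((s²⁴ · t⁻¹⁸) / s⁴) / t¹⁰    [power of a power]
= s²⁰t⁻²⁸    [quotient of powers]

s²⁰t⁻²⁸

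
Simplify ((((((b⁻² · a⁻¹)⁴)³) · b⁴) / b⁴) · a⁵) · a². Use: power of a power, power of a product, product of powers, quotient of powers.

a⁻⁵b⁻²⁴

((((((b⁻² · a⁻¹)⁴)³) · b⁴) / b⁴) · a⁵) · a²
= (((((b⁻² · a⁻¹)¹²) · b⁴) / b⁴) · a⁵) · a²    [power of a power]
= ((((((b⁻²)¹²) · ((a⁻¹)¹²)) · b⁴) / b⁴) · a⁵) · a²    [power of a product]
= ((((b⁻²⁴ · ((a⁻¹)¹²)) · b⁴) / b⁴) · a⁵) · a²    [power of a power]
= ((((b⁻²⁴ · a⁻¹²) · b⁴) / b⁴) · a⁵) · a²    [power of a power]
= a⁻⁵b⁻²⁴    [quotient of powers; product of powers]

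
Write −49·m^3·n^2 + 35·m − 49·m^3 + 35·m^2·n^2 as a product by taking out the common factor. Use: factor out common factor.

−49·m^3·n^2 + 35·m − 49·m^3 + 35·m^2·n^2
= 7(−7·m^3·n^2 + 5·m − 7·m^3 + 5·m^2·n^2)    [factor out 7]
= 7·m(−7·m^2·n^2 + 5 − 7·m^2 + 5·m·n^2)    [factor out m]

7·m(−7·m^2·n^2 + 5 − 7·m^2 + 5·m·n^2)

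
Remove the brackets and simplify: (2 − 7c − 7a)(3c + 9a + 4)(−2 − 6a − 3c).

20c + 330ac + 108c^2 − 28a + 186a^2 − 16 + 378ac^2 + 63c^3 + 693a^2c + 378a^3

(2 − 7c − 7a)(3c + 9a + 4)(−2 − 6a − 3c)
= (6c + 18a + 8 − 21c^2 − 63ac − 28c − 21ac − 63a^2 − 28a)(−2 − 6a − 3c)    [distributive law]
= (−22c − 10a + 8 − 21c^2 − 84ac − 63a^2)(−2 − 6a − 3c)    [combine like terms]
= 44c + 132ac + 66c^2 + 20a + 60a^2 + 30ac − 16 − 48a − 24c + 42c^2 + 126ac^2 + 63c^3 + 168ac + 504a^2c + 252ac^2 + 126a^2 + 378a^3 + 189a^2c    [distributive law]
= 20c + 330ac + 108c^2 − 28a + 186a^2 − 16 + 378ac^2 + 63c^3 + 693a^2c + 378a^3    [combine like terms]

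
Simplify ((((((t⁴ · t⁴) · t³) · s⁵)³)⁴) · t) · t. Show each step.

((((((t⁴ · t⁴) · t³) · s⁵)³)⁴) · t) · t
= (((((t⁴ · t⁴) · t³) · s⁵)¹²) · t) · t    [power of a power]
= (((((t⁴ · t⁴) · t³)¹²) · ((s⁵)¹²)) · t) · t    [power of a product]
= (((((t⁴ · t⁴)¹²) · ((t³)¹²)) · ((s⁵)¹²)) · t) · t    [power of a product]
= ((((((t⁴)¹²) · ((t⁴)¹²)) · ((t³)¹²)) · ((s⁵)¹²)) · t) · t    [power of a product]
= ((((t⁴⁸ · ((t⁴)¹²)) · ((t³)¹²)) · ((s⁵)¹²)) · t) · t    [power of a power]
= ((((t⁴⁸ · t⁴⁸) · ((t³)¹²)) · ((s⁵)¹²)) · t) · t    [power of a power]
= (((t⁹⁶ · ((t³)¹²)) · ((s⁵)¹²)) · t) · t    [product of powers]
= (((t⁹⁶ · t³⁶) · ((s⁵)¹²)) · t) · t    [power of a power]
= ((t¹³² · ((s⁵)¹²)) · t) · t    [product of powers]
= ((t¹³² · s⁶⁰) · t) · t    [power of a power]
= s⁶⁰t¹³⁴    [product of powers]

s⁶⁰t¹³⁴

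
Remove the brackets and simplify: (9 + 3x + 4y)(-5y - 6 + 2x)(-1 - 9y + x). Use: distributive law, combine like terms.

(9 + 3x + 4y)(-5y - 6 + 2x)(-1 - 9y + x)
= (-45y - 54 + 18x - 15xy - 18x + 6x² - 20y² - 24y + 8xy)(-1 - 9y + x)    [distributive law]
= (-69y - 54 - 7xy + 6x² - 20y²)(-1 - 9y + x)    [combine like terms]
= 69y + 621y² - 69xy + 54 + 486y - 54x + 7xy + 63xy² - 7x²y - 6x² - 54x²y + 6x³ + 20y² + 180y³ - 20xy²    [distributive law]
= 555y + 641y² - 62xy + 54 - 54x + 43xy² - 61x²y - 6x² + 6x³ + 180y³    [combine like terms]

555y + 641y² - 62xy + 54 - 54x + 43xy² - 61x²y - 6x² + 6x³ + 180y³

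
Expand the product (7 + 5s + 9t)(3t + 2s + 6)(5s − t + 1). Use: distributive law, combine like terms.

364st − 48t² + 33t + 230s² + 254s + 42 + 155s²t + 102st² + 50s³ − 27t³

(7 + 5s + 9t)(3t + 2s + 6)(5s − t + 1)
= (21t + 14s + 42 + 15st + 10s² + 30s + 27t² + 18st + 54t)(5s − t + 1)    [distributive law]
= (75t + 44s + 42 + 33st + 10s² + 27t²)(5s − t + 1)    [combine like terms]
= 375st − 75t² + 75t + 220s² − 44st + 44s + 210s − 42t + 42 + 165s²t − 33st² + 33st + 50s³ − 10s²t + 10s² + 135st² − 27t³ + 27t²    [distributive law]
= 364st − 48t² + 33t + 230s² + 254s + 42 + 155s²t + 102st² + 50s³ − 27t³    [combine like terms]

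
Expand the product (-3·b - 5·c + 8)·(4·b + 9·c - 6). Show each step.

-12·b^2 - 47·b·c + 50·b - 45·c^2 + 102·c - 48

(-3·b - 5·c + 8)·(4·b + 9·c - 6)
= -12·b^2 - 27·b·c + 18·b - 20·b·c - 45·c^2 + 30·c + 32·b + 72·c - 48    [distributive law]
= -12·b^2 - 47·b·c + 50·b - 45·c^2 + 102·c - 48    [combine like terms]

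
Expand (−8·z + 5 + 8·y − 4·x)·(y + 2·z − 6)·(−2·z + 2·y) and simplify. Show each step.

−48·y·z^2 + 32·z^3 − 116·z^2 + 202·y·z − 86·y^2 + 60·z − 60·y + 16·y^3 − 8·x·y·z − 8·x·y^2 + 16·x·z^2 − 48·x·z + 48·x·y

(−8·z + 5 + 8·y − 4·x)·(y + 2·z − 6)·(−2·z + 2·y)
= (−8·y·z − 16·z^2 + 48·z + 5·y + 10·z − 30 + 8·y^2 + 16·y·z − 48·y − 4·x·y − 8·x·z + 24·x)·(−2·z + 2·y)    [distributive law]
= (8·y·z − 16·z^2 + 58·z − 43·y − 30 + 8·y^2 − 4·x·y − 8·x·z + 24·x)·(−2·z + 2·y)    [combine like terms]
= −16·y·z^2 + 16·y^2·z + 32·z^3 − 32·y·z^2 − 116·z^2 + 116·y·z + 86·y·z − 86·y^2 + 60·z − 60·y − 16·y^2·z + 16·y^3 + 8·x·y·z − 8·x·y^2 + 16·x·z^2 − 16·x·y·z − 48·x·z + 48·x·y    [distributive law]
= −48·y·z^2 + 32·z^3 − 116·z^2 + 202·y·z − 86·y^2 + 60·z − 60·y + 16·y^3 − 8·x·y·z − 8·x·y^2 + 16·x·z^2 − 48·x·z + 48·x·y    [combine like terms]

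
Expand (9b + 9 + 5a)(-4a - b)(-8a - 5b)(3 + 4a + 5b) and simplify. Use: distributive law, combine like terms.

(9b + 9 + 5a)(-4a - b)(-8a - 5b)(3 + 4a + 5b)
= (-36ab - 9b^2 - 36a - 9b - 20a^2 - 5ab)(-8a - 5b)(3 + 4a + 5b)    [distributive law]
= (-41ab - 9b^2 - 36a - 9b - 20a^2)(-8a - 5b)(3 + 4a + 5b)    [combine like terms]
= (328a^2b + 205ab^2 + 72ab^2 + 45b^3 + 288a^2 + 180ab + 72ab + 45b^2 + 160a^3 + 100a^2b)(3 + 4a + 5b)    [distributive law]
= (428a^2b + 277ab^2 + 45b^3 + 288a^2 + 252ab + 45b^2 + 160a^3)(3 + 4a + 5b)    [combine like terms]
= 1284a^2b + 1712a^3b + 2140a^2b^2 + 831ab^2 + 1108a^2b^2 + 1385ab^3 + 135b^3 + 180ab^3 + 225b^4 + 864a^2 + 1152a^3 + 1440a^2b + 756ab + 1008a^2b + 1260ab^2 + 135b^2 + 180ab^2 + 225b^3 + 480a^3 + 640a^4 + 800a^3b    [distributive law]
= 3732a^2b + 2512a^3b + 3248a^2b^2 + 2271ab^2 + 1565ab^3 + 360b^3 + 225b^4 + 864a^2 + 1632a^3 + 756ab + 135b^2 + 640a^4    [combine like terms]

3732a^2b + 2512a^3b + 3248a^2b^2 + 2271ab^2 + 1565ab^3 + 360b^3 + 225b^4 + 864a^2 + 1632a^3 + 756ab + 135b^2 + 640a^4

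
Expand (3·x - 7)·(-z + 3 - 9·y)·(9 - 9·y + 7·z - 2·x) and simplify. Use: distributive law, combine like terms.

(3·x - 7)·(-z + 3 - 9·y)·(9 - 9·y + 7·z - 2·x)
= (-3·x·z + 9·x - 27·x·y + 7·z - 21 + 63·y)·(9 - 9·y + 7·z - 2·x)    [distributive law]
= -27·x·z + 27·x·y·z - 21·x·z^2 + 6·x^2·z + 81·x - 81·x·y + 63·x·z - 18·x^2 - 243·x·y + 243·x·y^2 - 189·x·y·z + 54·x^2·y + 63·z - 63·y·z + 49·z^2 - 14·x·z - 189 + 189·y - 147·z + 42·x + 567·y - 567·y^2 + 441·y·z - 126·x·y    [distributive law]
= 22·x·z - 162·x·y·z - 21·x·z^2 + 6·x^2·z + 123·x - 450·x·y - 18·x^2 + 243·x·y^2 + 54·x^2·y - 84·z + 378·y·z + 49·z^2 - 189 + 756·y - 567·y^2    [combine like terms]

22·x·z - 162·x·y·z - 21·x·z^2 + 6·x^2·z + 123·x - 450·x·y - 18·x^2 + 243·x·y^2 + 54·x^2·y - 84·z + 378·y·z + 49·z^2 - 189 + 756·y - 567·y^2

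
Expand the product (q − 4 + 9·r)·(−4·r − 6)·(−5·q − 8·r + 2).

(q − 4 + 9·r)·(−4·r − 6)·(−5·q − 8·r + 2)
= (−4·q·r − 6·q + 16·r + 24 − 36·r² − 54·r)·(−5·q − 8·r + 2)    [distributive law]
= (−4·q·r − 6·q − 38·r + 24 − 36·r²)·(−5·q − 8·r + 2)    [combine like terms]
= 20·q²·r + 32·q·r² − 8·q·r + 30·q² + 48·q·r − 12·q + 190·q·r + 304·r² − 76·r − 120·q − 192·r + 48 + 180·q·r² + 288·r³ − 72·r²    [distributive law]
= 20·q²·r + 212·q·r² + 230·q·r + 30·q² − 132·q + 232·r² − 268·r + 48 + 288·r³    [combine like terms]

20·q²·r + 212·q·r² + 230·q·r + 30·q² − 132·q + 232·r² − 268·r + 48 + 288·r³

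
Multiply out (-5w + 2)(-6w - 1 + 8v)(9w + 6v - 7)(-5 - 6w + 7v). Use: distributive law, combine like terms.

288w³ - 1620w⁴ + 2970vw³ - 3303vw² + 180v²w² + 1179w² - 949vw + 3298v²w - 239w - 1680v³w + 718v - 1348v² - 70 + 672v³

(-5w + 2)(-6w - 1 + 8v)(9w + 6v - 7)(-5 - 6w + 7v)
= (30w² + 5w - 40vw - 12w - 2 + 16v)(9w + 6v - 7)(-5 - 6w + 7v)    [distributive law]
= (30w² - 7w - 40vw - 2 + 16v)(9w + 6v - 7)(-5 - 6w + 7v)    [combine like terms]
= (270w³ + 180vw² - 210w² - 63w² - 42vw + 49w - 360vw² - 240v²w + 280vw - 18w - 12v + 14 + 144vw + 96v² - 112v)(-5 - 6w + 7v)    [distributive law]
= (270w³ - 180vw² - 273w² + 382vw + 31w - 240v²w - 124v + 14 + 96v²)(-5 - 6w + 7v)    [combine like terms]
= -1350w³ - 1620w⁴ + 1890vw³ + 900vw² + 1080vw³ - 1260v²w² + 1365w² + 1638w³ - 1911vw² - 1910vw - 2292vw² + 2674v²w - 155w - 186w² + 217vw + 1200v²w + 1440v²w² - 1680v³w + 620v + 744vw - 868v² - 70 - 84w + 98v - 480v² - 576v²w + 672v³    [distributive law]
= 288w³ - 1620w⁴ + 2970vw³ - 3303vw² + 180v²w² + 1179w² - 949vw + 3298v²w - 239w - 1680v³w + 718v - 1348v² - 70 + 672v³    [combine like terms]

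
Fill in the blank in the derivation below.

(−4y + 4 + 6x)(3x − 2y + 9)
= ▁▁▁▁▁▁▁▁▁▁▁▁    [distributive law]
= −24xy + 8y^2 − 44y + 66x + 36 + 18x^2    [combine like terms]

By distributive law:

−12xy + 8y^2 − 36y + 12x − 8y + 36 + 18x^2 − 12xy + 54x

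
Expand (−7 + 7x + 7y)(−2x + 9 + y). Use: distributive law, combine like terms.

77x − 63 + 56y − 14x^2 − 7xy + 7y^2

(−7 + 7x + 7y)(−2x + 9 + y)
= 14x − 63 − 7y − 14x^2 + 63x + 7xy − 14xy + 63y + 7y^2    [distributive law]
= 77x − 63 + 56y − 14x^2 − 7xy + 7y^2    [combine like terms]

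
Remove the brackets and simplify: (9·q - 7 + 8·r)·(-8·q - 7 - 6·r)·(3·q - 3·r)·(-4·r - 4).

864·q^3·r + 864·q^3 + 552·q^2·r^2 + 636·q^2·r + 84·q^2 - 756·q·r^2 - 504·q·r - 840·q·r^3 - 588·q + 420·r^2 + 588·r - 744·r^3 - 576·r^4

(9·q - 7 + 8·r)·(-8·q - 7 - 6·r)·(3·q - 3·r)·(-4·r - 4)
= (-72·q^2 - 63·q - 54·q·r + 56·q + 49 + 42·r - 64·q·r - 56·r - 48·r^2)·(3·q - 3·r)·(-4·r - 4)    [distributive law]
= (-72·q^2 - 7·q - 118·q·r + 49 - 14·r - 48·r^2)·(3·q - 3·r)·(-4·r - 4)    [combine like terms]
= (-216·q^3 + 216·q^2·r - 21·q^2 + 21·q·r - 354·q^2·r + 354·q·r^2 + 147·q - 147·r - 42·q·r + 42·r^2 - 144·q·r^2 + 144·r^3)·(-4·r - 4)    [distributive law]
= (-216·q^3 - 138·q^2·r - 21·q^2 - 21·q·r + 210·q·r^2 + 147·q - 147·r + 42·r^2 + 144·r^3)·(-4·r - 4)    [combine like terms]
= 864·q^3·r + 864·q^3 + 552·q^2·r^2 + 552·q^2·r + 84·q^2·r + 84·q^2 + 84·q·r^2 + 84·q·r - 840·q·r^3 - 840·q·r^2 - 588·q·r - 588·q + 588·r^2 + 588·r - 168·r^3 - 168·r^2 - 576·r^4 - 576·r^3    [distributive law]
= 864·q^3·r + 864·q^3 + 552·q^2·r^2 + 636·q^2·r + 84·q^2 - 756·q·r^2 - 504·q·r - 840·q·r^3 - 588·q + 420·r^2 + 588·r - 744·r^3 - 576·r^4    [combine like terms]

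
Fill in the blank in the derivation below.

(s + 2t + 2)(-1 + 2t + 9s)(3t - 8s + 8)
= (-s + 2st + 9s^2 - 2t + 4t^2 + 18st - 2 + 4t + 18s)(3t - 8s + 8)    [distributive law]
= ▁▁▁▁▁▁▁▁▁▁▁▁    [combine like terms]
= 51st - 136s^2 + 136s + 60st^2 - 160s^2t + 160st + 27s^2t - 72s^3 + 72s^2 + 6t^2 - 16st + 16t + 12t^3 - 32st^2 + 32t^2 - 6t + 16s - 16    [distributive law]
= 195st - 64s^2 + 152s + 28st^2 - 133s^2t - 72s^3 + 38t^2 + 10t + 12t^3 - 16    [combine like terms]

After combine like terms, the bracketed line is:

(17s + 20st + 9s^2 + 2t + 4t^2 - 2)(3t - 8s + 8)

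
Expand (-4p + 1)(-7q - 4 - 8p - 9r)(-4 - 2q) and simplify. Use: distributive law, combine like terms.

(-4p + 1)(-7q - 4 - 8p - 9r)(-4 - 2q)
= (28pq + 16p + 32p² + 36pr - 7q - 4 - 8p - 9r)(-4 - 2q)    [distributive law]
= (28pq + 8p + 32p² + 36pr - 7q - 4 - 9r)(-4 - 2q)    [combine like terms]
= -112pq - 56pq² - 32p - 16pq - 128p² - 64p²q - 144pr - 72pqr + 28q + 14q² + 16 + 8q + 36r + 18qr    [distributive law]
= -128pq - 56pq² - 32p - 128p² - 64p²q - 144pr - 72pqr + 36q + 14q² + 16 + 36r + 18qr    [combine like terms]

-128pq - 56pq² - 32p - 128p² - 64p²q - 144pr - 72pqr + 36q + 14q² + 16 + 36r + 18qr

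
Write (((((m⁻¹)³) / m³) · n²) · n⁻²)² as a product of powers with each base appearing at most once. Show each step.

m⁻¹²

(((((m⁻¹)³) / m³) · n²) · n⁻²)²
= (((((m⁻¹)³) / m³) · n²)²) · ((n⁻²)²)    [power of a product]
= (((((m⁻¹)³) / m³)²) · ((n²)²)) · ((n⁻²)²)    [power of a product]
= (((((m⁻¹)³)²) / ((m³)²)) · ((n²)²)) · ((n⁻²)²)    [power of a quotient]
= ((((m⁻¹)⁶) / ((m³)²)) · ((n²)²)) · ((n⁻²)²)    [power of a power]
= (((m⁻⁶) / ((m³)²)) · ((n²)²)) · ((n⁻²)²)    [power of a power]
= ((m⁻⁶ / m⁶) · ((n²)²)) · ((n⁻²)²)    [power of a power]
= (m⁻¹² · ((n²)²)) · ((n⁻²)²)    [quotient of powers]
= (m⁻¹² · n⁴) · ((n⁻²)²)    [power of a power]
= (m⁻¹² · n⁴) · n⁻⁴    [power of a power]
= m⁻¹²    [product of powers]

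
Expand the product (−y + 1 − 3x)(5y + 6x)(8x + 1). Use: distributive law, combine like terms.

−40xy^2 − 5y^2 − 168x^2y + 19xy + 5y + 30x^2 + 6x − 144x^3

(−y + 1 − 3x)(5y + 6x)(8x + 1)
= (−5y^2 − 6xy + 5y + 6x − 15xy − 18x^2)(8x + 1)    [distributive law]
= (−5y^2 − 21xy + 5y + 6x − 18x^2)(8x + 1)    [combine like terms]
= −40xy^2 − 5y^2 − 168x^2y − 21xy + 40xy + 5y + 48x^2 + 6x − 144x^3 − 18x^2    [distributive law]
= −40xy^2 − 5y^2 − 168x^2y + 19xy + 5y + 30x^2 + 6x − 144x^3    [combine like terms]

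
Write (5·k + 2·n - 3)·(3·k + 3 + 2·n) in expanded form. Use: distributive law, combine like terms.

(5·k + 2·n - 3)·(3·k + 3 + 2·n)
= 15·k^2 + 15·k + 10·k·n + 6·k·n + 6·n + 4·n^2 - 9·k - 9 - 6·n    [distributive law]
= 15·k^2 + 6·k + 16·k·n + 4·n^2 - 9    [combine like terms]

15·k^2 + 6·k + 16·k·n + 4·n^2 - 9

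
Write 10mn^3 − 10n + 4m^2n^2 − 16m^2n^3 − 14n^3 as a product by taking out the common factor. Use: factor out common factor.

10mn^3 − 10n + 4m^2n^2 − 16m^2n^3 − 14n^3
= 2(5mn^3 − 5n + 2m^2n^2 − 8m^2n^3 − 7n^3)    [factor out 2]
= 2n(5mn^2 − 5 + 2m^2n − 8m^2n^2 − 7n^2)    [factor out n]

2n(5mn^2 − 5 + 2m^2n − 8m^2n^2 − 7n^2)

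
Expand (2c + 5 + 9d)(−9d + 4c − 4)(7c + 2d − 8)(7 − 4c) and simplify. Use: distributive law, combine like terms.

(2c + 5 + 9d)(−9d + 4c − 4)(7c + 2d − 8)(7 − 4c)
= (−18cd + 8c² − 8c − 45d + 20c − 20 − 81d² + 36cd − 36d)(7c + 2d − 8)(7 − 4c)    [distributive law]
= (18cd + 8c² + 12c − 81d − 20 − 81d²)(7c + 2d − 8)(7 − 4c)    [combine like terms]
= (126c²d + 36cd² − 144cd + 56c³ + 16c²d − 64c² + 84c² + 24cd − 96c − 567cd − 162d² + 648d − 140c − 40d + 160 − 567cd² − 162d³ + 648d²)(7 − 4c)    [distributive law]
= (142c²d − 531cd² − 687cd + 56c³ + 20c² − 236c + 486d² + 608d + 160 − 162d³)(7 − 4c)    [combine like terms]
= 994c²d − 568c³d − 3717cd² + 2124c²d² − 4809cd + 2748c²d + 392c³ − 224c⁴ + 140c² − 80c³ − 1652c + 944c² + 3402d² − 1944cd² + 4256d − 2432cd + 1120 − 640c − 1134d³ + 648cd³    [distributive law]
= 3742c²d − 568c³d − 5661cd² + 2124c²d² − 7241cd + 312c³ − 224c⁴ + 1084c² − 2292c + 3402d² + 4256d + 1120 − 1134d³ + 648cd³    [combine like terms]

3742c²d − 568c³d − 5661cd² + 2124c²d² − 7241cd + 312c³ − 224c⁴ + 1084c² − 2292c + 3402d² + 4256d + 1120 − 1134d³ + 648cd³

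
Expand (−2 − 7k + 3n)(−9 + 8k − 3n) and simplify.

18 + 47k − 21n − 56k^2 + 45kn − 9n^2

(−2 − 7k + 3n)(−9 + 8k − 3n)
= 18 − 16k + 6n + 63k − 56k^2 + 21kn − 27n + 24kn − 9n^2    [distributive law]
= 18 + 47k − 21n − 56k^2 + 45kn − 9n^2    [combine like terms]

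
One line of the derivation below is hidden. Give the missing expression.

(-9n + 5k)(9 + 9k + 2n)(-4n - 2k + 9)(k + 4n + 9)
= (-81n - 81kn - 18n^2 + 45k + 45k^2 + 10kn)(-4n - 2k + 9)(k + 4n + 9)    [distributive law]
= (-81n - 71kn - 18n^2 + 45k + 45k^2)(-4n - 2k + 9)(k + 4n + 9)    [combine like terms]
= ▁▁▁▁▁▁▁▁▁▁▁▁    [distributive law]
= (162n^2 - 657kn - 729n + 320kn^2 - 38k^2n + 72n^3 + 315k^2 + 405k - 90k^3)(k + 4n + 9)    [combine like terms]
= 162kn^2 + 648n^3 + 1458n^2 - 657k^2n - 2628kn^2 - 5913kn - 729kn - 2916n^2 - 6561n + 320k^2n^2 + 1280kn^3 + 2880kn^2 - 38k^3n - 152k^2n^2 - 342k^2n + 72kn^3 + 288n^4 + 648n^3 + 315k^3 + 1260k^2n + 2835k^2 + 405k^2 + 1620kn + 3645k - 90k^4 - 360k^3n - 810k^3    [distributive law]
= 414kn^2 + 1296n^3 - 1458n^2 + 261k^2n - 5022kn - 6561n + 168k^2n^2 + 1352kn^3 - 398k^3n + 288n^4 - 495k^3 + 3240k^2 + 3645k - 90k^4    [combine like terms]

By distributive law:

(324n^2 + 162kn - 729n + 284kn^2 + 142k^2n - 639kn + 72n^3 + 36kn^2 - 162n^2 - 180kn - 90k^2 + 405k - 180k^2n - 90k^3 + 405k^2)(k + 4n + 9)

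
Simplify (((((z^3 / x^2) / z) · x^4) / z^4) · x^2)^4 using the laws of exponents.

x^16z^(-8)

(((((z^3 / x^2) / z) · x^4) / z^4) · x^2)^4
= (((((z^3 / x^2) / z) · x^4) / z^4)^4) · ((x^2)^4)    [power of a product]
= (((((z^3 / x^2) / z) · x^4)^4) / ((z^4)^4)) · ((x^2)^4)    [power of a quotient]
= (((((z^3 / x^2) / z)^4) · ((x^4)^4)) / ((z^4)^4)) · ((x^2)^4)    [power of a product]
= (((((z^3 / x^2)^4) / (z^4)) · ((x^4)^4)) / ((z^4)^4)) · ((x^2)^4)    [power of a quotient]
= ((((((z^3)^4) / ((x^2)^4)) / (z^4)) · ((x^4)^4)) / ((z^4)^4)) · ((x^2)^4)    [power of a quotient]
= ((((z^12 / ((x^2)^4)) / (z^4)) · ((x^4)^4)) / ((z^4)^4)) · ((x^2)^4)    [power of a power]
= ((((z^12 / x^8) / (z^4)) · ((x^4)^4)) / ((z^4)^4)) · ((x^2)^4)    [power of a power]
= ((((z^12 / x^8) / z^4) · x^16) / ((z^4)^4)) · ((x^2)^4)    [power of a power]
= ((((z^12 / x^8) / z^4) · x^16) / z^16) · ((x^2)^4)    [power of a power]
= ((((z^12 / x^8) / z^4) · x^16) / z^16) · x^8    [power of a power]
= x^16z^(-8)    [quotient of powers; product of powers]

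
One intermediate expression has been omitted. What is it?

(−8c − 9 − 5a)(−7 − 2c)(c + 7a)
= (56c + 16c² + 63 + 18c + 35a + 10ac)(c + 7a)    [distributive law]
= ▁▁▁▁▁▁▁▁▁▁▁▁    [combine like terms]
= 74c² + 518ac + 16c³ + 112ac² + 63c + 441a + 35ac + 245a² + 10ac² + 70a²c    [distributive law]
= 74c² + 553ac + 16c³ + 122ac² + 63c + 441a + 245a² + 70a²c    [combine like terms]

After combine like terms, the bracketed line is:

(74c + 16c² + 63 + 35a + 10ac)(c + 7a)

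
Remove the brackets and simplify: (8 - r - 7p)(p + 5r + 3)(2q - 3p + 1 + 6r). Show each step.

(8 - r - 7p)(p + 5r + 3)(2q - 3p + 1 + 6r)
= (8p + 40r + 24 - pr - 5r^2 - 3r - 7p^2 - 35pr - 21p)(2q - 3p + 1 + 6r)    [distributive law]
= (-13p + 37r + 24 - 36pr - 5r^2 - 7p^2)(2q - 3p + 1 + 6r)    [combine like terms]
= -26pq + 39p^2 - 13p - 78pr + 74qr - 111pr + 37r + 222r^2 + 48q - 72p + 24 + 144r - 72pqr + 108p^2r - 36pr - 216pr^2 - 10qr^2 + 15pr^2 - 5r^2 - 30r^3 - 14p^2q + 21p^3 - 7p^2 - 42p^2r    [distributive law]
= -26pq + 32p^2 - 85p - 225pr + 74qr + 181r + 217r^2 + 48q + 24 - 72pqr + 66p^2r - 201pr^2 - 10qr^2 - 30r^3 - 14p^2q + 21p^3    [combine like terms]

-26pq + 32p^2 - 85p - 225pr + 74qr + 181r + 217r^2 + 48q + 24 - 72pqr + 66p^2r - 201pr^2 - 10qr^2 - 30r^3 - 14p^2q + 21p^3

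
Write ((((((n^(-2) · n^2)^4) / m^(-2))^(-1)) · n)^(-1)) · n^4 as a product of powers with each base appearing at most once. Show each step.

((((((n^(-2) · n^2)^4) / m^(-2))^(-1)) · n)^(-1)) · n^4
= ((((((n^(-2) · n^2)^4) / m^(-2))^(-1))^(-1)) · (n^(-1))) · n^4    [power of a product]
= (((((n^(-2) · n^2)^4) / m^(-2))^1) · (n^(-1))) · n^4    [power of a power]
= (((((n^(-2) · n^2)^4)^1) / ((m^(-2))^1)) · (n^(-1))) · n^4    [power of a quotient]
= ((((n^(-2) · n^2)^4) / ((m^(-2))^1)) · (n^(-1))) · n^4    [power of a power]
= (((((n^(-2))^4) · ((n^2)^4)) / ((m^(-2))^1)) · (n^(-1))) · n^4    [power of a product]
= (((n^(-8) · ((n^2)^4)) / ((m^(-2))^1)) · (n^(-1))) · n^4    [power of a power]
= (((n^(-8) · n^8) / ((m^(-2))^1)) · (n^(-1))) · n^4    [power of a power]
= ((n^0 / ((m^(-2))^1)) · (n^(-1))) · n^4    [product of powers]
= ((n^0 / m^(-2)) · (n^(-1))) · n^4    [power of a power]
= m^2n^3    [quotient of powers; product of powers]

m^2n^3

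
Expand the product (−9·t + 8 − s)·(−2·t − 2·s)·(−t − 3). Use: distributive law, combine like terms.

(−9·t + 8 − s)·(−2·t − 2·s)·(−t − 3)
= (18·t^2 + 18·s·t − 16·t − 16·s + 2·s·t + 2·s^2)·(−t − 3)    [distributive law]
= (18·t^2 + 20·s·t − 16·t − 16·s + 2·s^2)·(−t − 3)    [combine like terms]
= −18·t^3 − 54·t^2 − 20·s·t^2 − 60·s·t + 16·t^2 + 48·t + 16·s·t + 48·s − 2·s^2·t − 6·s^2    [distributive law]
= −18·t^3 − 38·t^2 − 20·s·t^2 − 44·s·t + 48·t + 48·s − 2·s^2·t − 6·s^2    [combine like terms]

−18·t^3 − 38·t^2 − 20·s·t^2 − 44·s·t + 48·t + 48·s − 2·s^2·t − 6·s^2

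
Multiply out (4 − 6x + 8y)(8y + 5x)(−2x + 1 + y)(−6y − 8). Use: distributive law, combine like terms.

1400xy^2 + 296xy − 960y^2 − 256y − 1088y^3 + 532x^2y + 560x^2 − 160x + 84x^2y^2 + 816xy^3 − 360x^3y − 480x^3 − 384y^4

(4 − 6x + 8y)(8y + 5x)(−2x + 1 + y)(−6y − 8)
= (32y + 20x − 48xy − 30x^2 + 64y^2 + 40xy)(−2x + 1 + y)(−6y − 8)    [distributive law]
= (32y + 20x − 8xy − 30x^2 + 64y^2)(−2x + 1 + y)(−6y − 8)    [combine like terms]
= (−64xy + 32y + 32y^2 − 40x^2 + 20x + 20xy + 16x^2y − 8xy − 8xy^2 + 60x^3 − 30x^2 − 30x^2y − 128xy^2 + 64y^2 + 64y^3)(−6y − 8)    [distributive law]
= (−52xy + 32y + 96y^2 − 70x^2 + 20x − 14x^2y − 136xy^2 + 60x^3 + 64y^3)(−6y − 8)    [combine like terms]
= 312xy^2 + 416xy − 192y^2 − 256y − 576y^3 − 768y^2 + 420x^2y + 560x^2 − 120xy − 160x + 84x^2y^2 + 112x^2y + 816xy^3 + 1088xy^2 − 360x^3y − 480x^3 − 384y^4 − 512y^3    [distributive law]
= 1400xy^2 + 296xy − 960y^2 − 256y − 1088y^3 + 532x^2y + 560x^2 − 160x + 84x^2y^2 + 816xy^3 − 360x^3y − 480x^3 − 384y^4    [combine like terms]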